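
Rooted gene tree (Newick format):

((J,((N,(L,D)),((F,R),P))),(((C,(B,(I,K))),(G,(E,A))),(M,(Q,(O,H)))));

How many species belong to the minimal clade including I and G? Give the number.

7

The MRCA of I and G is the node subtending ((C,(B,(I,K))),(G,(E,A))).
That clade contains 7 terminal taxa: A, B, C, E, G, I, K.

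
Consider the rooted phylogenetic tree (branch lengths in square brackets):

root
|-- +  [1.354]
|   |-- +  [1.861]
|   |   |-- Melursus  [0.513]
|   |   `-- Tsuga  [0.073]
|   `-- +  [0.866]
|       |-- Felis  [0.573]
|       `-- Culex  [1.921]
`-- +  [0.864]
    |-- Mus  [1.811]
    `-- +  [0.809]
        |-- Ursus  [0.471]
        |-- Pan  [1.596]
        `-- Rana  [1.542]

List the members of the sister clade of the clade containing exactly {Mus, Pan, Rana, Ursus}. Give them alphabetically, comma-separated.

Culex, Felis, Melursus, Tsuga

The clade containing exactly {Mus, Pan, Rana, Ursus} attaches directly to the root of the tree.
The other lineage descending from that same node — the sister group — is ((Melursus,Tsuga),(Felis,Culex)); its 4 tips in alphabetical order are the answer.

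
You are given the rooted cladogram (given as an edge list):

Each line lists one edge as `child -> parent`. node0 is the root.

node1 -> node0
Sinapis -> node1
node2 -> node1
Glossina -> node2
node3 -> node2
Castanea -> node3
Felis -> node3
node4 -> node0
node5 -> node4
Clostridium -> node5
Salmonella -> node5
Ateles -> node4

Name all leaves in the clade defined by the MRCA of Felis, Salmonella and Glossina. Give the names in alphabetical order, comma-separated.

Ateles, Castanea, Clostridium, Felis, Glossina, Salmonella, Sinapis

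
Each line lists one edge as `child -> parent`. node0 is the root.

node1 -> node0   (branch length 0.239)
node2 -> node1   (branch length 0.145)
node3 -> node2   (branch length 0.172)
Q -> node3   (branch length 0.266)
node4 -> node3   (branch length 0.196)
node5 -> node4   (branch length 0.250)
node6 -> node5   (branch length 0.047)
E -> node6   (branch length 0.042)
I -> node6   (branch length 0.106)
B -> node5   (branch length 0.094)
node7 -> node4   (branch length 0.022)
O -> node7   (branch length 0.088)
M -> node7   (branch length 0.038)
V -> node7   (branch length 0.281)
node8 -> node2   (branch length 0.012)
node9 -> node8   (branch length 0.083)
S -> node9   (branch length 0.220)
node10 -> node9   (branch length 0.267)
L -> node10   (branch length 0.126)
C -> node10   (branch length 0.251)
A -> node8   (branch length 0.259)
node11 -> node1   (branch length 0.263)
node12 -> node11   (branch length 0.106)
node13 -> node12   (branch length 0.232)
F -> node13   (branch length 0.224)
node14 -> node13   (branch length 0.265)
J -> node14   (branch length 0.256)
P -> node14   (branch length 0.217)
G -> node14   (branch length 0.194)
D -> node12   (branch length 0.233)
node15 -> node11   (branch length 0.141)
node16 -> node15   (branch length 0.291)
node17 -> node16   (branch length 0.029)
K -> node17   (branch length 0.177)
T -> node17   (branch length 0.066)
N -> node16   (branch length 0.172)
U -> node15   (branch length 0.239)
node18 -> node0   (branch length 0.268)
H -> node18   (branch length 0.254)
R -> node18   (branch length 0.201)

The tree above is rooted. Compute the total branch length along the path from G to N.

1.401

The path runs G → … → MRCA → … → N; the MRCA is the node subtending (((F,(J,P,G)),D),(((K,T),N),U)).
Branch lengths along that path: 0.194 + 0.265 + 0.232 + 0.106 + 0.141 + 0.291 + 0.172 = 1.401.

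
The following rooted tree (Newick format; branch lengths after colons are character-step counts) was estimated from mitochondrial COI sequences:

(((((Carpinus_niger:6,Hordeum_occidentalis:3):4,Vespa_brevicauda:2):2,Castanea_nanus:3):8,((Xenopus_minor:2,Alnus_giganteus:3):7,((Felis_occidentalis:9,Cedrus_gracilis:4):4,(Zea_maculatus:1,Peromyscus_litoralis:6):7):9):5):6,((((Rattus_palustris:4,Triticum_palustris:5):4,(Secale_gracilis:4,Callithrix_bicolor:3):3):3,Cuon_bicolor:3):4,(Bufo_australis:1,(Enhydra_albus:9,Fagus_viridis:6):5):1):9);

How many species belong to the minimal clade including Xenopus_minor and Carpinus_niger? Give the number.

The MRCA of Xenopus_minor and Carpinus_niger is the node subtending ((((Carpinus_niger,Hordeum_occidentalis),Vespa_brevicauda),Castanea_nanus),((Xenopus_minor,Alnus_giganteus),((Felis_occidentalis,Cedrus_gracilis),(Zea_maculatus,Peromyscus_litoralis)))).
That clade contains 10 terminal taxa: Alnus_giganteus, Carpinus_niger, Castanea_nanus, Cedrus_gracilis, Felis_occidentalis, Hordeum_occidentalis, Peromyscus_litoralis, Vespa_brevicauda, Xenopus_minor, Zea_maculatus.

10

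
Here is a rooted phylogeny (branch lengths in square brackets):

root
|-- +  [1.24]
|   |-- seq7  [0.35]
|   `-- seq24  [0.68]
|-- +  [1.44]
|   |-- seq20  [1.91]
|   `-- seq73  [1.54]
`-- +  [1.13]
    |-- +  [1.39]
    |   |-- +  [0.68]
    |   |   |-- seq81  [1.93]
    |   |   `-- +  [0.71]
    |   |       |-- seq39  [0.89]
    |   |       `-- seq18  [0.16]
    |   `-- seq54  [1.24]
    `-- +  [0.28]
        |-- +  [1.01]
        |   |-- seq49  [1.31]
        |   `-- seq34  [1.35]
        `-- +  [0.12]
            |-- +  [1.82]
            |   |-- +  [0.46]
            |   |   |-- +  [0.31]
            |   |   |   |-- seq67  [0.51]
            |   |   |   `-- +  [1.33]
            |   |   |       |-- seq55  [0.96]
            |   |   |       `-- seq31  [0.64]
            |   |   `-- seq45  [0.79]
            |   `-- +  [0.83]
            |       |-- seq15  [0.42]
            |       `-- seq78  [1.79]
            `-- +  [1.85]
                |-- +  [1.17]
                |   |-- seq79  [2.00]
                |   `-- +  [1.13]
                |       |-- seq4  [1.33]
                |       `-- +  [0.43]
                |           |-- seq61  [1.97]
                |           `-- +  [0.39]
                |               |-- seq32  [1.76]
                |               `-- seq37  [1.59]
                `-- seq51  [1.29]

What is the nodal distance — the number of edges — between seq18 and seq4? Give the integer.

10

The MRCA of seq18 and seq4 is the node subtending (((seq81,(seq39,seq18)),seq54),((seq49,seq34),((((seq67,(seq55,seq31)),seq45),(seq15,seq78)),((seq79,(seq4,(seq61,(seq32,seq37)))),seq51)))).
From seq18 up to that node: 4 branches. From seq4 up to the same node: 6 branches. Total: 4 + 6 = 10.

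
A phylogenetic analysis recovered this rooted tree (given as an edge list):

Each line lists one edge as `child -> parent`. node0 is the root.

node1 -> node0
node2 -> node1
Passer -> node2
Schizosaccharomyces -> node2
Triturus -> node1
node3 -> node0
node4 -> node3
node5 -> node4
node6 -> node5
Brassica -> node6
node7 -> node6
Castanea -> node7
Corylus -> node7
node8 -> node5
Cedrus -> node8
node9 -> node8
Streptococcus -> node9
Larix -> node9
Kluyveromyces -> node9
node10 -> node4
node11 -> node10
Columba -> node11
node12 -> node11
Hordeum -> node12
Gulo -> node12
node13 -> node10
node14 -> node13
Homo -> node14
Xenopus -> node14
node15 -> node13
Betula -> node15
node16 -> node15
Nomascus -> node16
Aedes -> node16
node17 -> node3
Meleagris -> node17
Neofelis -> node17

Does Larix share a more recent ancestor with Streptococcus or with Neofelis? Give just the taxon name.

The MRCA of Larix and Streptococcus subtends (Streptococcus,Larix,Kluyveromyces) (3 taxa).
The MRCA of Larix and Neofelis subtends ((((Brassica,(Castanea,Corylus)),(Cedrus,(Streptococcus,Larix,Kluyveromyces))),((Columba,(Hordeum,Gulo)),((Homo,Xenopus),(Betula,(Nomascus,Aedes))))),(Meleagris,Neofelis)) (17 taxa).
The first is nested inside the second, so Larix shares a more recent common ancestor with Streptococcus.

Streptococcus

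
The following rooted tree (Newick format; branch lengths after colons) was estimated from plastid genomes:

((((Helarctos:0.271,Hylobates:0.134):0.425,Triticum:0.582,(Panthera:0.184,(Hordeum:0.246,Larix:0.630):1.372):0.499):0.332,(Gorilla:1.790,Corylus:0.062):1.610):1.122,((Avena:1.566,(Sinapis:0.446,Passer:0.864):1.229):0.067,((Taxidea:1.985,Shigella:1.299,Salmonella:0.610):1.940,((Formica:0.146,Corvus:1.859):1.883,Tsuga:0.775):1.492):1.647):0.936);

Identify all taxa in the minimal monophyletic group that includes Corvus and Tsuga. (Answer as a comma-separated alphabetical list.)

Tracing Corvus: it sits inside (Formica,Corvus).
Tracing Tsuga: it sits inside ((Formica,Corvus),Tsuga).
The smallest clade enclosing both is ((Formica,Corvus),Tsuga); the answer is its 3 terminal taxa in alphabetical order.

Corvus, Formica, Tsuga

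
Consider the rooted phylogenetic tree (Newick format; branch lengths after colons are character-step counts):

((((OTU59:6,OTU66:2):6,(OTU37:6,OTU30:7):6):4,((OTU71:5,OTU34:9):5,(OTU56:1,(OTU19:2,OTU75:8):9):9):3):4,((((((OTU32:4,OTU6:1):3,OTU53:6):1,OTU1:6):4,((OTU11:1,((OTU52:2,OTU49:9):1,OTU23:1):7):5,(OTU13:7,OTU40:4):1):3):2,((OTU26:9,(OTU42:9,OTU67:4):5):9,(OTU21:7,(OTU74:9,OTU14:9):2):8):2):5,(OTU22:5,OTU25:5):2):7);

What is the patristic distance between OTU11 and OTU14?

32

The path runs OTU11 → … → MRCA → … → OTU14; the MRCA is the node subtending (((((OTU32,OTU6),OTU53),OTU1),((OTU11,((OTU52,OTU49),OTU23)),(OTU13,OTU40))),((OTU26,(OTU42,OTU67)),(OTU21,(OTU74,OTU14)))).
Branch lengths along that path: 1 + 5 + 3 + 2 + 2 + 8 + 2 + 9 = 32.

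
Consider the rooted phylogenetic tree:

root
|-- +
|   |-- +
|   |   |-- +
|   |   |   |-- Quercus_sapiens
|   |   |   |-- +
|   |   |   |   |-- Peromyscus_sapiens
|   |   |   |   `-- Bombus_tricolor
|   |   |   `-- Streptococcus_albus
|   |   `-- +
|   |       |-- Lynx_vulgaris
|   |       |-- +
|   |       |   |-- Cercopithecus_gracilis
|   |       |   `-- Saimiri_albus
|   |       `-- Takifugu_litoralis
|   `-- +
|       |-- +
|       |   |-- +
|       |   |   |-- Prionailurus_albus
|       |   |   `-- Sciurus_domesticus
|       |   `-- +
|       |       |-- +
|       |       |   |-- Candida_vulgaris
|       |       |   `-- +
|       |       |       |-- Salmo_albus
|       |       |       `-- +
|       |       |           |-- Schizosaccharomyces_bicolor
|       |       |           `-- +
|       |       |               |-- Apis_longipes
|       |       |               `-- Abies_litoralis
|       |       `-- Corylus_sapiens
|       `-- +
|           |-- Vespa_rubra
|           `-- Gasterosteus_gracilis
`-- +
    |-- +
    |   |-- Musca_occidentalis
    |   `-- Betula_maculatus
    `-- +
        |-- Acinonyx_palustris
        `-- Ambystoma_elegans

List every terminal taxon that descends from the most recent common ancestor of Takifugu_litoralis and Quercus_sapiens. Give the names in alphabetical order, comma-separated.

Bombus_tricolor, Cercopithecus_gracilis, Lynx_vulgaris, Peromyscus_sapiens, Quercus_sapiens, Saimiri_albus, Streptococcus_albus, Takifugu_litoralis

Tracing Takifugu_litoralis: it sits inside (Lynx_vulgaris,(Cercopithecus_gracilis,Saimiri_albus),Takifugu_litoralis).
Tracing Quercus_sapiens: it sits inside (Quercus_sapiens,(Peromyscus_sapiens,Bombus_tricolor),Streptococcus_albus).
The smallest clade enclosing both is ((Quercus_sapiens,(Peromyscus_sapiens,Bombus_tricolor),Streptococcus_albus),(Lynx_vulgaris,(Cercopithecus_gracilis,Saimiri_albus),Takifugu_litoralis)); the answer is its 8 terminal taxa in alphabetical order.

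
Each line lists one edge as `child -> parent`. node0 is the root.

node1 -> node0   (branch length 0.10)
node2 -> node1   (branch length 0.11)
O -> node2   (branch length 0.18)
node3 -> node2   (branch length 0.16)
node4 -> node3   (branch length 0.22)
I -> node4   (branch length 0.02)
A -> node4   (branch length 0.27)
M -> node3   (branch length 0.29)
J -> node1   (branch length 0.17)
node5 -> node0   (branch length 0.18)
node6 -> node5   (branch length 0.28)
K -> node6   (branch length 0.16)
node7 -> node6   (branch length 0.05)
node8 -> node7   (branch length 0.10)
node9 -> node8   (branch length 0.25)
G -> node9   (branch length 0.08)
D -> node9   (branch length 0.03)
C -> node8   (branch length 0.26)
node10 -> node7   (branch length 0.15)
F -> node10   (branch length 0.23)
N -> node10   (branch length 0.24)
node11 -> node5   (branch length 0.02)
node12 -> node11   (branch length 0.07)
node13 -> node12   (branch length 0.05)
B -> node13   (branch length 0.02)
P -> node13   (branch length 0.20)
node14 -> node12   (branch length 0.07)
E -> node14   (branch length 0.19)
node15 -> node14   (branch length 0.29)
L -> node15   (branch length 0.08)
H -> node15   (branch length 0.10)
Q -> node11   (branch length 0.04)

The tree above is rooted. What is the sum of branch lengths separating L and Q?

The path runs L → … → MRCA → … → Q; the MRCA is the node subtending (((B,P),(E,(L,H))),Q).
Branch lengths along that path: 0.08 + 0.29 + 0.07 + 0.07 + 0.04 = 0.55.

0.55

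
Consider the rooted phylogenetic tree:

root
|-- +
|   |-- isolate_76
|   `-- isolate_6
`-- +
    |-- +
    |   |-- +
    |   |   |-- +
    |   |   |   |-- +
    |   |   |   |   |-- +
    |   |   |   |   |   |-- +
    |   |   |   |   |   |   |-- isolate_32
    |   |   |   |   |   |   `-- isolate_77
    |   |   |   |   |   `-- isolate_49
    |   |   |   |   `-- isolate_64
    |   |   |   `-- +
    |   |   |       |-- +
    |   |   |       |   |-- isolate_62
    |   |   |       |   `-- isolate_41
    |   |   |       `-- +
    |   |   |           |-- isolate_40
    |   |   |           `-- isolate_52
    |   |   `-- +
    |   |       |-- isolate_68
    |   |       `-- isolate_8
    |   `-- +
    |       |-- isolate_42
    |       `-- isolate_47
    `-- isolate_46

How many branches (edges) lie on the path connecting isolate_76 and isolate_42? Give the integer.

6

The MRCA of isolate_76 and isolate_42 is the root of the tree.
From isolate_76 up to that node: 2 branches. From isolate_42 up to the same node: 4 branches. Total: 2 + 4 = 6.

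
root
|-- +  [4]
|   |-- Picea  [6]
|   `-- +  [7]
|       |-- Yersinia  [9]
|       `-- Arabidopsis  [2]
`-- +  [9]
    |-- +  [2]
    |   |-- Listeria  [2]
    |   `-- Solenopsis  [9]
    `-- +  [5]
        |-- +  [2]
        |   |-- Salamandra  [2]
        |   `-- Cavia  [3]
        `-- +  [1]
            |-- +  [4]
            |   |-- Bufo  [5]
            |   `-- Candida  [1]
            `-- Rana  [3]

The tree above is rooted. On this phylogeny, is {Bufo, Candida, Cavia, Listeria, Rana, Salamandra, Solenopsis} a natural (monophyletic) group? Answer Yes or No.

Yes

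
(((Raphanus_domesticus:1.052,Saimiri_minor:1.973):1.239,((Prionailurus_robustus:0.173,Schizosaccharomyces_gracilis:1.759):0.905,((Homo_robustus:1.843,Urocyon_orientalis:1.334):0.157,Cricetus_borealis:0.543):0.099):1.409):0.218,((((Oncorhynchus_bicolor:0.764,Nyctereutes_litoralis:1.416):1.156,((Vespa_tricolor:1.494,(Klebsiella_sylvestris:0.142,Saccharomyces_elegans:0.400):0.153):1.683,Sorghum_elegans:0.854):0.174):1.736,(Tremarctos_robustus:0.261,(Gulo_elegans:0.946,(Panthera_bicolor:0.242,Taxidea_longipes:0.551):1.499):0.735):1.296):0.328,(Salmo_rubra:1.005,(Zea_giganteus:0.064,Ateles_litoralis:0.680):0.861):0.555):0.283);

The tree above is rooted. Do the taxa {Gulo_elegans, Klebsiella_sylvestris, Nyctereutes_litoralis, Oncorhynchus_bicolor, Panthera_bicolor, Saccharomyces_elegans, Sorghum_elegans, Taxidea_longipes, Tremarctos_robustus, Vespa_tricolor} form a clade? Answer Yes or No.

Yes

The most recent common ancestor of these taxa subtends (((Oncorhynchus_bicolor,Nyctereutes_litoralis),((Vespa_tricolor,(Klebsiella_sylvestris,Saccharomyces_elegans)),Sorghum_elegans)),(Tremarctos_robustus,(Gulo_elegans,(Panthera_bicolor,Taxidea_longipes)))).
That clade has exactly 10 tips — every listed taxon and nothing else — so the group is monophyletic.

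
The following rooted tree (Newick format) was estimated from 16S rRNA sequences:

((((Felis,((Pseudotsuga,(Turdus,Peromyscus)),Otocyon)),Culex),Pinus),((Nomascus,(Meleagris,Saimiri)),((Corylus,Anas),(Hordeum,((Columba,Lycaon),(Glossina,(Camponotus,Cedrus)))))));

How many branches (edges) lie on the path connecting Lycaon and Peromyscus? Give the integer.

13

The MRCA of Lycaon and Peromyscus is the root of the tree.
From Lycaon up to that node: 6 branches. From Peromyscus up to the same node: 7 branches. Total: 6 + 7 = 13.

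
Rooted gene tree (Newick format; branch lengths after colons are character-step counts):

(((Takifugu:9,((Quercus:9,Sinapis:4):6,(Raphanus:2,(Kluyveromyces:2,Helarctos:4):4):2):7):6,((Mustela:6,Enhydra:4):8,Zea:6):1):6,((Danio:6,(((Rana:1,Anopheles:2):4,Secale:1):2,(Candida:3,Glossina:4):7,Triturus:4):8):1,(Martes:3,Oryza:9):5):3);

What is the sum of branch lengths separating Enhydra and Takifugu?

The path runs Enhydra → … → MRCA → … → Takifugu; the MRCA is the node subtending ((Takifugu,((Quercus,Sinapis),(Raphanus,(Kluyveromyces,Helarctos)))),((Mustela,Enhydra),Zea)).
Branch lengths along that path: 4 + 8 + 1 + 6 + 9 = 28.

28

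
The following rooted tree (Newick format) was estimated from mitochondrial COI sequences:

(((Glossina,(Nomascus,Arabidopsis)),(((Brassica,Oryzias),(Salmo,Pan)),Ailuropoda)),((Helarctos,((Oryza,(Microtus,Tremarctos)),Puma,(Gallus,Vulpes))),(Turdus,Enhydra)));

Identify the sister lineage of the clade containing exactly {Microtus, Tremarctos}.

The clade containing exactly {Microtus, Tremarctos} attaches to the tree at the node subtending (Oryza,(Microtus,Tremarctos)).
The other lineage descending from that same node — the sister group — is the single tip Oryza.

Oryza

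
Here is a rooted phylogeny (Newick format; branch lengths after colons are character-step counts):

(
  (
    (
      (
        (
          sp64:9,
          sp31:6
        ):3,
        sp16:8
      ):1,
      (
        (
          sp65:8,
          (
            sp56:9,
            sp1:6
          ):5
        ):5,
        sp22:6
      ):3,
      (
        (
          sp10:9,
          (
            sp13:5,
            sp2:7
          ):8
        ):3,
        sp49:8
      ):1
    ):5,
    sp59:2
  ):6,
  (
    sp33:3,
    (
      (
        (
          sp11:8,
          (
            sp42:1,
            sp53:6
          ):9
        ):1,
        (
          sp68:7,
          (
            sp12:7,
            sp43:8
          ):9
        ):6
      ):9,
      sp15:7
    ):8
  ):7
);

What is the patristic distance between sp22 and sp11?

53

The path runs sp22 → … → MRCA → … → sp11; the MRCA is the root of the tree.
Branch lengths along that path: 6 + 3 + 5 + 6 + 7 + 8 + 9 + 1 + 8 = 53.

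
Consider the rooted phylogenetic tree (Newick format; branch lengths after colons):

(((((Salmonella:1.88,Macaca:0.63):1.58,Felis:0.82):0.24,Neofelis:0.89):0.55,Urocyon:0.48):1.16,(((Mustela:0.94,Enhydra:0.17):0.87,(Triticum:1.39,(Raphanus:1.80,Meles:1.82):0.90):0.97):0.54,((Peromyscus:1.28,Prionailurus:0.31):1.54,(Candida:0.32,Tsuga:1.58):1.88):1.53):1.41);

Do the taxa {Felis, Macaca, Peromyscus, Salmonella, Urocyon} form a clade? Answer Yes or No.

No

The MRCA of the listed taxa is the root, so the smallest clade containing them is the whole tree.
That clade also contains Candida, Enhydra, Meles, Mustela, Neofelis, Prionailurus, Raphanus, Triticum, Tsuga, which are not in the proposed group, so the group is not monophyletic.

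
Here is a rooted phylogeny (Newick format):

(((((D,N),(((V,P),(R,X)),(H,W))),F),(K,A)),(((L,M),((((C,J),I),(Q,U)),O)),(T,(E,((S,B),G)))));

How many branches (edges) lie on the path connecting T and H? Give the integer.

The MRCA of T and H is the root of the tree.
From T up to that node: 3 branches. From H up to the same node: 6 branches. Total: 3 + 6 = 9.

9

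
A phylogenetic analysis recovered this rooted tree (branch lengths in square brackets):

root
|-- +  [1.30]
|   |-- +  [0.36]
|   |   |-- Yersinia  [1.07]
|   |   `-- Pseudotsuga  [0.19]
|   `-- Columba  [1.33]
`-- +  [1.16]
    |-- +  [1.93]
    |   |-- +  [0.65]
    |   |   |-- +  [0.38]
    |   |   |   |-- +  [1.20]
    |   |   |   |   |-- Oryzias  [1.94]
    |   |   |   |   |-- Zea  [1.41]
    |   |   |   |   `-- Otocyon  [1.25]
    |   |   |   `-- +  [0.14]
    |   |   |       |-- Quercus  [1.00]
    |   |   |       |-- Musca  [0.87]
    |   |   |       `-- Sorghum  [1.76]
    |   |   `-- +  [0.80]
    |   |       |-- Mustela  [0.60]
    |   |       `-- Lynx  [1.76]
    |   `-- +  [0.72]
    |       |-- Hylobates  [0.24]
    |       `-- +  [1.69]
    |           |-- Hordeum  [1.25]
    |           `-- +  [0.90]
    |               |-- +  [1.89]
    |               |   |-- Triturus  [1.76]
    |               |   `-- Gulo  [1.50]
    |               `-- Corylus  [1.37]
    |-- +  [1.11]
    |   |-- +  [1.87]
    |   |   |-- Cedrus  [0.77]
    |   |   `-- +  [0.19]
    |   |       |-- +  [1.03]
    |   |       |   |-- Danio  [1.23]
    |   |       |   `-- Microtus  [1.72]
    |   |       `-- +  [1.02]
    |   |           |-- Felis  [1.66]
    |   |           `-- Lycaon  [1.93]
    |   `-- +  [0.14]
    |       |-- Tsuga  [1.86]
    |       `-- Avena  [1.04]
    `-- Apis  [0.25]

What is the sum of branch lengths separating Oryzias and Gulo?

10.87

The path runs Oryzias → … → MRCA → … → Gulo; the MRCA is the node subtending ((((Oryzias,Zea,Otocyon),(Quercus,Musca,Sorghum)),(Mustela,Lynx)),(Hylobates,(Hordeum,((Triturus,Gulo),Corylus)))).
Branch lengths along that path: 1.94 + 1.20 + 0.38 + 0.65 + 0.72 + 1.69 + 0.90 + 1.89 + 1.50 = 10.87.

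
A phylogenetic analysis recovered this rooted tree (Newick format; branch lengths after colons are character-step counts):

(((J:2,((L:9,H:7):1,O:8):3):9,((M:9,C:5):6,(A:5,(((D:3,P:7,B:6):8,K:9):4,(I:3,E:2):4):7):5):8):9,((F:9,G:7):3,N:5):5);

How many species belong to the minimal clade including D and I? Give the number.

The MRCA of D and I is the node subtending (((D,P,B),K),(I,E)).
That clade contains 6 terminal taxa: B, D, E, I, K, P.

6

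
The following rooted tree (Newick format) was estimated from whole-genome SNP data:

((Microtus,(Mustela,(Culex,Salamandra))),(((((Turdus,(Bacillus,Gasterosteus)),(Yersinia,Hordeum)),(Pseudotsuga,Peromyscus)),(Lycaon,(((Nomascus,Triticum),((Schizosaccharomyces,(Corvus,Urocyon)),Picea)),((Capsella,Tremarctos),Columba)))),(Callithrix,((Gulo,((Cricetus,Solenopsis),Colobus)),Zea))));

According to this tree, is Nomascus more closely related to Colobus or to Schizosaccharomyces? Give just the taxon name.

Schizosaccharomyces

The MRCA of Nomascus and Schizosaccharomyces subtends ((Nomascus,Triticum),((Schizosaccharomyces,(Corvus,Urocyon)),Picea)) (6 taxa).
The MRCA of Nomascus and Colobus subtends (((((Turdus,(Bacillus,Gasterosteus)),(Yersinia,Hordeum)),(Pseudotsuga,Peromyscus)),(Lycaon,(((Nomascus,Triticum),((Schizosaccharomyces,(Corvus,Urocyon)),Picea)),((Capsella,Tremarctos),Columba)))),(Callithrix,((Gulo,((Cricetus,Solenopsis),Colobus)),Zea))) (23 taxa).
The first is nested inside the second, so Nomascus shares a more recent common ancestor with Schizosaccharomyces.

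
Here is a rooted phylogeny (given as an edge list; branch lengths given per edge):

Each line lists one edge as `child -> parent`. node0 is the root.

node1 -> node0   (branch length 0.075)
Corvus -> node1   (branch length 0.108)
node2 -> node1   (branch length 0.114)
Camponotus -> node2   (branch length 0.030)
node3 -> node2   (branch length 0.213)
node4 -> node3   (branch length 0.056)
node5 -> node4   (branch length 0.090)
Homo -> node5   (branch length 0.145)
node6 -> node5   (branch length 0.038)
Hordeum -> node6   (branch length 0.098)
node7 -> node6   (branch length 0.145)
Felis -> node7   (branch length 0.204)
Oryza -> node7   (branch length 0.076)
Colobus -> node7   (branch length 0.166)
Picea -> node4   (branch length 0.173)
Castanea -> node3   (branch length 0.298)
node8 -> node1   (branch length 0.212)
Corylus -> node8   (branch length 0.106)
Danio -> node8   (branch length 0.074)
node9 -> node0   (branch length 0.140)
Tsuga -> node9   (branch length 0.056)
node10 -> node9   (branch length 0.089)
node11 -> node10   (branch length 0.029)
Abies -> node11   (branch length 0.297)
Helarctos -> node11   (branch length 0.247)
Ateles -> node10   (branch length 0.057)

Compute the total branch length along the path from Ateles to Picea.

0.917

The path runs Ateles → … → MRCA → … → Picea; the MRCA is the root of the tree.
Branch lengths along that path: 0.057 + 0.089 + 0.140 + 0.075 + 0.114 + 0.213 + 0.056 + 0.173 = 0.917.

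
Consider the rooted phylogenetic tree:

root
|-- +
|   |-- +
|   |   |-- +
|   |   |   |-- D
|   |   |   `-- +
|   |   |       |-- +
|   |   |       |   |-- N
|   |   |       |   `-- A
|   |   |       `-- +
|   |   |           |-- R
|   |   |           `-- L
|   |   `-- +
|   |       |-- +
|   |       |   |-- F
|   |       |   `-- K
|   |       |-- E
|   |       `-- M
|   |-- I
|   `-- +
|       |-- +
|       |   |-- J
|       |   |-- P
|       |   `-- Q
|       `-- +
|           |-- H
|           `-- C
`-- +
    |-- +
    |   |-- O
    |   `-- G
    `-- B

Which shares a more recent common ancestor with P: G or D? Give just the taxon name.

The MRCA of P and D subtends (((D,((N,A),(R,L))),((F,K),E,M)),I,((J,P,Q),(H,C))) (15 taxa).
The MRCA of P and G is the root, subtending the entire tree (18 taxa).
The first is nested inside the second, so P shares a more recent common ancestor with D.

D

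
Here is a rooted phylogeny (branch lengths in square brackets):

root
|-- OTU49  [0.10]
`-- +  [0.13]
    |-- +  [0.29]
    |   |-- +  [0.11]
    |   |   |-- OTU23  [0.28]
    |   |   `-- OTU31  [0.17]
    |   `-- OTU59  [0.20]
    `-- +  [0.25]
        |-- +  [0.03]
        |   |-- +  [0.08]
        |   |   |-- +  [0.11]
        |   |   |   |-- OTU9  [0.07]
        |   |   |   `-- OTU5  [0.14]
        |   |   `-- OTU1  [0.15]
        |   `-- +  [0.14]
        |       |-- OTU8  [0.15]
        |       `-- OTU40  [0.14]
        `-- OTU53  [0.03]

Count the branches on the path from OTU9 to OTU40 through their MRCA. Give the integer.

5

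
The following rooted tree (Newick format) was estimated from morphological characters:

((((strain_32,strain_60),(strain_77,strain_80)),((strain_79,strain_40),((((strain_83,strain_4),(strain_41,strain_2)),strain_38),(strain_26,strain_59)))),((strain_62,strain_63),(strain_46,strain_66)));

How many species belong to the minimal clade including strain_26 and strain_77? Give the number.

13

The MRCA of strain_26 and strain_77 is the node subtending (((strain_32,strain_60),(strain_77,strain_80)),((strain_79,strain_40),((((strain_83,strain_4),(strain_41,strain_2)),strain_38),(strain_26,strain_59)))).
That clade contains 13 terminal taxa: strain_2, strain_26, strain_32, strain_38, strain_4, strain_40, strain_41, strain_59, strain_60, strain_77, strain_79, strain_80, strain_83.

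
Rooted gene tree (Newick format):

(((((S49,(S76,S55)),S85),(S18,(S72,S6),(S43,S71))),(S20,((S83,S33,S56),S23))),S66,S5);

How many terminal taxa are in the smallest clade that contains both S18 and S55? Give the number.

9

The MRCA of S18 and S55 is the node subtending (((S49,(S76,S55)),S85),(S18,(S72,S6),(S43,S71))).
That clade contains 9 terminal taxa: S18, S43, S49, S55, S6, S71, S72, S76, S85.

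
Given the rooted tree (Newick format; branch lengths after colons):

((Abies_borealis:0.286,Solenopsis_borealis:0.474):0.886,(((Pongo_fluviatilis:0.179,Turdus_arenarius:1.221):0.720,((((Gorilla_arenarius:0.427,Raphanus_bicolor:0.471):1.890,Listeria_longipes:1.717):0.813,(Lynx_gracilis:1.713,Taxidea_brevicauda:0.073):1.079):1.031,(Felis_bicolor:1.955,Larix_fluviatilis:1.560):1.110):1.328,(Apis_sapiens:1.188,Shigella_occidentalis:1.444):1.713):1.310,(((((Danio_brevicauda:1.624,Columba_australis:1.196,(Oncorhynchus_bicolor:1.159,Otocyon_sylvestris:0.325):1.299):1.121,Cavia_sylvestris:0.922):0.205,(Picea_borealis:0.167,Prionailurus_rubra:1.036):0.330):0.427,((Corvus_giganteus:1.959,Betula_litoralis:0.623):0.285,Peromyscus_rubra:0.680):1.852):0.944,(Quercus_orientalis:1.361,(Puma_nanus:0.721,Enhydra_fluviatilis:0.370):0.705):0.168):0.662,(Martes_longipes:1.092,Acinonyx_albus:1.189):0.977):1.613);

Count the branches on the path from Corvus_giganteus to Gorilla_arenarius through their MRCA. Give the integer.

11

The MRCA of Corvus_giganteus and Gorilla_arenarius is the node subtending (((Pongo_fluviatilis,Turdus_arenarius),((((Gorilla_arenarius,Raphanus_bicolor),Listeria_longipes),(Lynx_gracilis,Taxidea_brevicauda)),(Felis_bicolor,Larix_fluviatilis)),(Apis_sapiens,Shigella_occidentalis)),(((((Danio_brevicauda,Columba_australis,(Oncorhynchus_bicolor,Otocyon_sylvestris)),Cavia_sylvestris),(Picea_borealis,Prionailurus_rubra)),((Corvus_giganteus,Betula_litoralis),Peromyscus_rubra)),(Quercus_orientalis,(Puma_nanus,Enhydra_fluviatilis))),(Martes_longipes,Acinonyx_albus)).
From Corvus_giganteus up to that node: 5 branches. From Gorilla_arenarius up to the same node: 6 branches. Total: 5 + 6 = 11.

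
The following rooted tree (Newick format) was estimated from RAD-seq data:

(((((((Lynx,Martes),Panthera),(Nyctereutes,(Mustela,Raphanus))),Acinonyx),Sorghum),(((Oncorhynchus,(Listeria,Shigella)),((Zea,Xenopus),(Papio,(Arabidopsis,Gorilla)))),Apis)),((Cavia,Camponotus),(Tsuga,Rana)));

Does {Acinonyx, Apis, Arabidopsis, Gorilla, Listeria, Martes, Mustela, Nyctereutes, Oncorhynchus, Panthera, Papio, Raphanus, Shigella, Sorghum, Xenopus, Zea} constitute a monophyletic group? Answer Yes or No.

No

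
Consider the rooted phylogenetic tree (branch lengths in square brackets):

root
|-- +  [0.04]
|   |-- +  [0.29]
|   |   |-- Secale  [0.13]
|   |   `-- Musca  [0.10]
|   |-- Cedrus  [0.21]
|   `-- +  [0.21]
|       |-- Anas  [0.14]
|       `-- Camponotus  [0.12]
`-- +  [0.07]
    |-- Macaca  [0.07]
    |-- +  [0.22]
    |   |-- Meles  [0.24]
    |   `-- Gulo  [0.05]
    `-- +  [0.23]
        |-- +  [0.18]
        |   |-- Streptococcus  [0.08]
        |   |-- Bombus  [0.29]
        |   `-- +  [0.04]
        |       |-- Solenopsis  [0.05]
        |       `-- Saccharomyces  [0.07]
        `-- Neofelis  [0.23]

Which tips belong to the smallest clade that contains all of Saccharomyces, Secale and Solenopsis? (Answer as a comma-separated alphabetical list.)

Tracing Saccharomyces: it sits inside (Solenopsis,Saccharomyces).
Tracing Secale: it sits inside (Secale,Musca).
Tracing Solenopsis: it sits inside (Solenopsis,Saccharomyces).
The smallest clade enclosing all 3 is the whole tree (their MRCA is the root), so the answer is all 13 tips in alphabetical order.

Anas, Bombus, Camponotus, Cedrus, Gulo, Macaca, Meles, Musca, Neofelis, Saccharomyces, Secale, Solenopsis, Streptococcus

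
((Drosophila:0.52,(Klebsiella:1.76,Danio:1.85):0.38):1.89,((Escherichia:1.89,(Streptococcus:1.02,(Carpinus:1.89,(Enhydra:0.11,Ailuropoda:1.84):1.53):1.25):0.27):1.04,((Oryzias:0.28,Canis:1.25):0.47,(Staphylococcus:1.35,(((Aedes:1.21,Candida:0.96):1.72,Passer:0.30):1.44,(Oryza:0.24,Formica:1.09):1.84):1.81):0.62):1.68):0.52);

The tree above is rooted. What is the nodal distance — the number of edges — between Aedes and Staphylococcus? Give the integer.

The MRCA of Aedes and Staphylococcus is the node subtending (Staphylococcus,(((Aedes,Candida),Passer),(Oryza,Formica))).
From Aedes up to that node: 4 branches. From Staphylococcus up to the same node: 1 branch. Total: 4 + 1 = 5.

5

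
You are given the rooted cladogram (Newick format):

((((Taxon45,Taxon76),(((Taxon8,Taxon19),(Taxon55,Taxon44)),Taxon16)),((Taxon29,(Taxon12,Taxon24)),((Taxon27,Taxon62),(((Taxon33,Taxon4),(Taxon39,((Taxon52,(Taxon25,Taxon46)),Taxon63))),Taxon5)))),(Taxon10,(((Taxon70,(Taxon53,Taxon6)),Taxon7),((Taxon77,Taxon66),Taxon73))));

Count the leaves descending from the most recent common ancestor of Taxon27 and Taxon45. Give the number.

The MRCA of Taxon27 and Taxon45 is the node subtending (((Taxon45,Taxon76),(((Taxon8,Taxon19),(Taxon55,Taxon44)),Taxon16)),((Taxon29,(Taxon12,Taxon24)),((Taxon27,Taxon62),(((Taxon33,Taxon4),(Taxon39,((Taxon52,(Taxon25,Taxon46)),Taxon63))),Taxon5)))).
That clade contains 20 terminal taxa: Taxon12, Taxon16, Taxon19, Taxon24, Taxon25, Taxon27, Taxon29, Taxon33, Taxon39, Taxon4, Taxon44, Taxon45, Taxon46, Taxon5, Taxon52, Taxon55, Taxon62, Taxon63, Taxon76, Taxon8.

20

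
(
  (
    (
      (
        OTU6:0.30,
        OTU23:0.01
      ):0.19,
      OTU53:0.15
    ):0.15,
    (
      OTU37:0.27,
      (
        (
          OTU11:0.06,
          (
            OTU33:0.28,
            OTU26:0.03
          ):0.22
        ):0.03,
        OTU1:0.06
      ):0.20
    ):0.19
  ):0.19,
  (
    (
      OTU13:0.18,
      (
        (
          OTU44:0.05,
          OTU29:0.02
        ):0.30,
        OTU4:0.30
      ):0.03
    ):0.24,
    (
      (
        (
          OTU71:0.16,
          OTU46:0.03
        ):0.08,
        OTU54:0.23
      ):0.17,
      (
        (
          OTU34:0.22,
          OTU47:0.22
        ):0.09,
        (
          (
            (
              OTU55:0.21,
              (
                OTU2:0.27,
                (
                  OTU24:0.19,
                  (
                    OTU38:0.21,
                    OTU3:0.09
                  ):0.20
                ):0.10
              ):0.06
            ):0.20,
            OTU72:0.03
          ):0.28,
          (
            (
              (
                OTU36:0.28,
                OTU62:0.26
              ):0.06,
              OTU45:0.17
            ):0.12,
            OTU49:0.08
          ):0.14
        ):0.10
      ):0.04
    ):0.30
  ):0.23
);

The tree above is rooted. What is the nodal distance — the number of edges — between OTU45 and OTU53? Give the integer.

The MRCA of OTU45 and OTU53 is the root of the tree.
From OTU45 up to that node: 7 branches. From OTU53 up to the same node: 3 branches. Total: 7 + 3 = 10.

10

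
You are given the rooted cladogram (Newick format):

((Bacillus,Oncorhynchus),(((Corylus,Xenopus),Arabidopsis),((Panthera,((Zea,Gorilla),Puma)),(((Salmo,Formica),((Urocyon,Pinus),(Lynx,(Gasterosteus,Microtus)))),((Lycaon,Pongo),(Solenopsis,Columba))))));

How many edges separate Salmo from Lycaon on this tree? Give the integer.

6

The MRCA of Salmo and Lycaon is the node subtending (((Salmo,Formica),((Urocyon,Pinus),(Lynx,(Gasterosteus,Microtus)))),((Lycaon,Pongo),(Solenopsis,Columba))).
From Salmo up to that node: 3 branches. From Lycaon up to the same node: 3 branches. Total: 3 + 3 = 6.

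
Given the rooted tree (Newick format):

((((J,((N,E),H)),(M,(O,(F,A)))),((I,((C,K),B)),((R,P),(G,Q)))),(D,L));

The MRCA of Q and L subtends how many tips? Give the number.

The MRCA of Q and L is the root, so the clade is the entire tree.
That clade contains 18 terminal taxa: A, B, C, D, E, F, G, H, I, J, K, L, M, N, O, P, Q, R.

18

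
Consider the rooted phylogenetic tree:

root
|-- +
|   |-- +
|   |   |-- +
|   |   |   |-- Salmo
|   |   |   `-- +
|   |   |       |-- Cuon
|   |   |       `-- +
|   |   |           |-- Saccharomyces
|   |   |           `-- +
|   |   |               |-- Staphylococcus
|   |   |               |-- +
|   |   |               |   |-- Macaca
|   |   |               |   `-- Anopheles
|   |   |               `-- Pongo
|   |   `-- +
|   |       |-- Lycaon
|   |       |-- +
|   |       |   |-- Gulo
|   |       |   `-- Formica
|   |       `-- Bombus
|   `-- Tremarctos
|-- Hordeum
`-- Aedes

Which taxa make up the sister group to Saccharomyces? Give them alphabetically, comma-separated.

Anopheles, Macaca, Pongo, Staphylococcus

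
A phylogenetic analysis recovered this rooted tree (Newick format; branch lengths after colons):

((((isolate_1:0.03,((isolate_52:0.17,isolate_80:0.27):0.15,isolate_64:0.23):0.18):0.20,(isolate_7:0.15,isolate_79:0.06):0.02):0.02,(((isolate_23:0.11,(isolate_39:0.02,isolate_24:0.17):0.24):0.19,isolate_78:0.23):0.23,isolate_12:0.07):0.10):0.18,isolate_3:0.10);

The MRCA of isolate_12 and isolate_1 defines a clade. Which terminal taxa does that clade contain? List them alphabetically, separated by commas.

isolate_1, isolate_12, isolate_23, isolate_24, isolate_39, isolate_52, isolate_64, isolate_7, isolate_78, isolate_79, isolate_80

Tracing isolate_12: it sits inside (((isolate_23,(isolate_39,isolate_24)),isolate_78),isolate_12).
Tracing isolate_1: it sits inside (isolate_1,((isolate_52,isolate_80),isolate_64)).
The smallest clade enclosing both is (((isolate_1,((isolate_52,isolate_80),isolate_64)),(isolate_7,isolate_79)),(((isolate_23,(isolate_39,isolate_24)),isolate_78),isolate_12)); the answer is its 11 terminal taxa in alphabetical order.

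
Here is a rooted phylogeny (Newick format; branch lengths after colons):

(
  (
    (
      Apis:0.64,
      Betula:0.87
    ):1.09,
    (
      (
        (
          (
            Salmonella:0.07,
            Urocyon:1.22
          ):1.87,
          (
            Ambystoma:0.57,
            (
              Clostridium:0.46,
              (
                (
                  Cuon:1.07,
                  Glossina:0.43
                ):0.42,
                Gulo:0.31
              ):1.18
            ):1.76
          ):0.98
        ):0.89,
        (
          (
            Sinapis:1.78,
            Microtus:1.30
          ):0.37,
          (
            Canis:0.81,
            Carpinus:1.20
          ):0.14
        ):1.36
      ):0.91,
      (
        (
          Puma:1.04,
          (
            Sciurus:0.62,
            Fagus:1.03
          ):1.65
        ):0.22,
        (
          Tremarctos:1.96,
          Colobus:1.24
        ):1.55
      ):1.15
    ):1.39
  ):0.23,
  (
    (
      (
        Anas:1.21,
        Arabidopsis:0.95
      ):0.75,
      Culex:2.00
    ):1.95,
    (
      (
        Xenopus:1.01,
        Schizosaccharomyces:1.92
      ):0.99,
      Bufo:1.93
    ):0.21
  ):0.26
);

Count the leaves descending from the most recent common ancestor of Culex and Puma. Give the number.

24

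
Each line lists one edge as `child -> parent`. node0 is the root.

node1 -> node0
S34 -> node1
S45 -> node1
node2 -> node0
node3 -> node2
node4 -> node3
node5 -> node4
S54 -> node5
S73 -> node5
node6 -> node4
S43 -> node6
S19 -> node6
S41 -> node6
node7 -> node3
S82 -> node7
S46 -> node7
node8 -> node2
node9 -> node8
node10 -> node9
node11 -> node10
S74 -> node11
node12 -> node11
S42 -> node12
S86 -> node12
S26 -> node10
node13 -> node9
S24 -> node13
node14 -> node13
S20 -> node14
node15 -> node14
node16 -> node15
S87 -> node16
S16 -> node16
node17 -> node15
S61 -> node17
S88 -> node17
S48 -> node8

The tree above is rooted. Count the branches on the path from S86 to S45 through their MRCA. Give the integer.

The MRCA of S86 and S45 is the root of the tree.
From S86 up to that node: 7 branches. From S45 up to the same node: 2 branches. Total: 7 + 2 = 9.

9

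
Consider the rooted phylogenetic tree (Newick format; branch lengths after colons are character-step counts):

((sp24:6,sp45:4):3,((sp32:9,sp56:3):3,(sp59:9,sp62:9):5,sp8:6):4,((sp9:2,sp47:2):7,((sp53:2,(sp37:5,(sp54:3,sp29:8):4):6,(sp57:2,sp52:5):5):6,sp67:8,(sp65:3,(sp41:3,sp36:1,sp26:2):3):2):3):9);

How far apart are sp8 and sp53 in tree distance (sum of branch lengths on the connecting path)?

The path runs sp8 → … → MRCA → … → sp53; the MRCA is the root of the tree.
Branch lengths along that path: 6 + 4 + 9 + 3 + 6 + 2 = 30.

30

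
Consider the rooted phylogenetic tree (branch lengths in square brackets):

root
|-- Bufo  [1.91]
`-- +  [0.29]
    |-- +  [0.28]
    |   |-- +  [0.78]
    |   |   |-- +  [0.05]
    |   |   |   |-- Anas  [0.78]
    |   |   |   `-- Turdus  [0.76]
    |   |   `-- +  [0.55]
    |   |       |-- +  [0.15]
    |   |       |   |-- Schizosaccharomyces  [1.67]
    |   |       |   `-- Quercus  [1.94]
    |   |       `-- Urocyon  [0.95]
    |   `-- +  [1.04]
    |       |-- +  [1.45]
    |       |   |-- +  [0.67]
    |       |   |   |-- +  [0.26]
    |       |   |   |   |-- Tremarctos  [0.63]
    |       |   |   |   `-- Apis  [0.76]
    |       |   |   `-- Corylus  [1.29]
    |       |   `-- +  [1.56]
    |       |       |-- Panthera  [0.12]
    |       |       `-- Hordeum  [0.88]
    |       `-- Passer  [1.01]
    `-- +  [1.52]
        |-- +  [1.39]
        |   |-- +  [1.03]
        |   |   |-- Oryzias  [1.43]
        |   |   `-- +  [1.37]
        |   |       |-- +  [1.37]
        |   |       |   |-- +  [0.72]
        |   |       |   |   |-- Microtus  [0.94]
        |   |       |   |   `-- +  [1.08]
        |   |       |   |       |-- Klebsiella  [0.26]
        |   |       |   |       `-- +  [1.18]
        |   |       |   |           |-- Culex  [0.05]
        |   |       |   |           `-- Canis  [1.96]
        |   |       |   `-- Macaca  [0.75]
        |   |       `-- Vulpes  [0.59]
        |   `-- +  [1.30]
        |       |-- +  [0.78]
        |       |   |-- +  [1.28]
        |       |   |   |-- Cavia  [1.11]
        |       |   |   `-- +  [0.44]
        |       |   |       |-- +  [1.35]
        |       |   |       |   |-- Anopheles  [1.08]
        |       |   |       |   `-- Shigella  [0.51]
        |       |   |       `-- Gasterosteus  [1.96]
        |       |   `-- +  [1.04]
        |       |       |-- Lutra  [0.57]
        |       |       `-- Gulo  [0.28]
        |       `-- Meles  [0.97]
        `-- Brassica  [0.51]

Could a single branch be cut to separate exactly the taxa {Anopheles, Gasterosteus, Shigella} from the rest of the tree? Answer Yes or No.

The most recent common ancestor of these taxa subtends ((Anopheles,Shigella),Gasterosteus).
That clade has exactly 3 tips — every listed taxon and nothing else — so the group is monophyletic.

Yes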